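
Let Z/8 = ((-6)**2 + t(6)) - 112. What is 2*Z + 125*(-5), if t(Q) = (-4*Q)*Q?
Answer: -4145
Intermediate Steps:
t(Q) = -4*Q**2
Z = -1760 (Z = 8*(((-6)**2 - 4*6**2) - 112) = 8*((36 - 4*36) - 112) = 8*((36 - 144) - 112) = 8*(-108 - 112) = 8*(-220) = -1760)
2*Z + 125*(-5) = 2*(-1760) + 125*(-5) = -3520 - 625 = -4145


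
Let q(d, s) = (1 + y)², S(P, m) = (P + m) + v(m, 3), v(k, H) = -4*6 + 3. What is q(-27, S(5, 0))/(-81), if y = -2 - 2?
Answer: -⅑ ≈ -0.11111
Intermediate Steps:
y = -4
v(k, H) = -21 (v(k, H) = -24 + 3 = -21)
S(P, m) = -21 + P + m (S(P, m) = (P + m) - 21 = -21 + P + m)
q(d, s) = 9 (q(d, s) = (1 - 4)² = (-3)² = 9)
q(-27, S(5, 0))/(-81) = 9/(-81) = 9*(-1/81) = -⅑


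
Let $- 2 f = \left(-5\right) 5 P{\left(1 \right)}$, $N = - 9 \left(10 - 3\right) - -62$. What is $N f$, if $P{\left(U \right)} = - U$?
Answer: $\frac{25}{2} \approx 12.5$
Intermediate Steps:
$N = -1$ ($N = \left(-9\right) 7 + 62 = -63 + 62 = -1$)
$f = - \frac{25}{2}$ ($f = - \frac{\left(-5\right) 5 \left(\left(-1\right) 1\right)}{2} = - \frac{\left(-25\right) \left(-1\right)}{2} = \left(- \frac{1}{2}\right) 25 = - \frac{25}{2} \approx -12.5$)
$N f = \left(-1\right) \left(- \frac{25}{2}\right) = \frac{25}{2}$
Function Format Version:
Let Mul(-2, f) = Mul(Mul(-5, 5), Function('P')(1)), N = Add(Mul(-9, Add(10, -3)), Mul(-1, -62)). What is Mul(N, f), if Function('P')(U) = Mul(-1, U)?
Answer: Rational(25, 2) ≈ 12.500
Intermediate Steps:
N = -1 (N = Add(Mul(-9, 7), 62) = Add(-63, 62) = -1)
f = Rational(-25, 2) (f = Mul(Rational(-1, 2), Mul(Mul(-5, 5), Mul(-1, 1))) = Mul(Rational(-1, 2), Mul(-25, -1)) = Mul(Rational(-1, 2), 25) = Rational(-25, 2) ≈ -12.500)
Mul(N, f) = Mul(-1, Rational(-25, 2)) = Rational(25, 2)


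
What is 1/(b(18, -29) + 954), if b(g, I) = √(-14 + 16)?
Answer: 477/455057 - √2/910114 ≈ 0.0010467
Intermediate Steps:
b(g, I) = √2
1/(b(18, -29) + 954) = 1/(√2 + 954) = 1/(954 + √2)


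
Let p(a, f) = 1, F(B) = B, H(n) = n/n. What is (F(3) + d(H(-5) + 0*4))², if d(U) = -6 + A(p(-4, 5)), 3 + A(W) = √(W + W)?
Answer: (6 - √2)² ≈ 21.029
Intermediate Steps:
H(n) = 1
A(W) = -3 + √2*√W (A(W) = -3 + √(W + W) = -3 + √(2*W) = -3 + √2*√W)
d(U) = -9 + √2 (d(U) = -6 + (-3 + √2*√1) = -6 + (-3 + √2*1) = -6 + (-3 + √2) = -9 + √2)
(F(3) + d(H(-5) + 0*4))² = (3 + (-9 + √2))² = (-6 + √2)²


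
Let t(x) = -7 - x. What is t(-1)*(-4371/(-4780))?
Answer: -13113/2390 ≈ -5.4866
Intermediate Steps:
t(-1)*(-4371/(-4780)) = (-7 - 1*(-1))*(-4371/(-4780)) = (-7 + 1)*(-4371*(-1/4780)) = -6*4371/4780 = -13113/2390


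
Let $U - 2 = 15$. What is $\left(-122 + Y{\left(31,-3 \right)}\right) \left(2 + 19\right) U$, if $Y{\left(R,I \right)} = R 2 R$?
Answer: $642600$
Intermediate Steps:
$U = 17$ ($U = 2 + 15 = 17$)
$Y{\left(R,I \right)} = 2 R^{2}$
$\left(-122 + Y{\left(31,-3 \right)}\right) \left(2 + 19\right) U = \left(-122 + 2 \cdot 31^{2}\right) \left(2 + 19\right) 17 = \left(-122 + 2 \cdot 961\right) 21 \cdot 17 = \left(-122 + 1922\right) 357 = 1800 \cdot 357 = 642600$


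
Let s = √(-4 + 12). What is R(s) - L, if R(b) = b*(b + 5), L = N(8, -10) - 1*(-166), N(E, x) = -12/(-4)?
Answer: -161 + 10*√2 ≈ -146.86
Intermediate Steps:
N(E, x) = 3 (N(E, x) = -12*(-¼) = 3)
L = 169 (L = 3 - 1*(-166) = 3 + 166 = 169)
s = 2*√2 (s = √8 = 2*√2 ≈ 2.8284)
R(b) = b*(5 + b)
R(s) - L = (2*√2)*(5 + 2*√2) - 1*169 = 2*√2*(5 + 2*√2) - 169 = -169 + 2*√2*(5 + 2*√2)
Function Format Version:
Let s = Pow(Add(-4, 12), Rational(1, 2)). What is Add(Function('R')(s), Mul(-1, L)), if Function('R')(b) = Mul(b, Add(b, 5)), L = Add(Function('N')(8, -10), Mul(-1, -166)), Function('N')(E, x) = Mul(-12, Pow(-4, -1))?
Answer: Add(-161, Mul(10, Pow(2, Rational(1, 2)))) ≈ -146.86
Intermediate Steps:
Function('N')(E, x) = 3 (Function('N')(E, x) = Mul(-12, Rational(-1, 4)) = 3)
L = 169 (L = Add(3, Mul(-1, -166)) = Add(3, 166) = 169)
s = Mul(2, Pow(2, Rational(1, 2))) (s = Pow(8, Rational(1, 2)) = Mul(2, Pow(2, Rational(1, 2))) ≈ 2.8284)
Function('R')(b) = Mul(b, Add(5, b))
Add(Function('R')(s), Mul(-1, L)) = Add(Mul(Mul(2, Pow(2, Rational(1, 2))), Add(5, Mul(2, Pow(2, Rational(1, 2))))), Mul(-1, 169)) = Add(Mul(2, Pow(2, Rational(1, 2)), Add(5, Mul(2, Pow(2, Rational(1, 2))))), -169) = Add(-169, Mul(2, Pow(2, Rational(1, 2)), Add(5, Mul(2, Pow(2, Rational(1, 2))))))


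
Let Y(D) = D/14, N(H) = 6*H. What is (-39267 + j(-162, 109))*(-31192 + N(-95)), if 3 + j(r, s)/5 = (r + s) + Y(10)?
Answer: 8791848648/7 ≈ 1.2560e+9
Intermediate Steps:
Y(D) = D/14 (Y(D) = D*(1/14) = D/14)
j(r, s) = -80/7 + 5*r + 5*s (j(r, s) = -15 + 5*((r + s) + (1/14)*10) = -15 + 5*((r + s) + 5/7) = -15 + 5*(5/7 + r + s) = -15 + (25/7 + 5*r + 5*s) = -80/7 + 5*r + 5*s)
(-39267 + j(-162, 109))*(-31192 + N(-95)) = (-39267 + (-80/7 + 5*(-162) + 5*109))*(-31192 + 6*(-95)) = (-39267 + (-80/7 - 810 + 545))*(-31192 - 570) = (-39267 - 1935/7)*(-31762) = -276804/7*(-31762) = 8791848648/7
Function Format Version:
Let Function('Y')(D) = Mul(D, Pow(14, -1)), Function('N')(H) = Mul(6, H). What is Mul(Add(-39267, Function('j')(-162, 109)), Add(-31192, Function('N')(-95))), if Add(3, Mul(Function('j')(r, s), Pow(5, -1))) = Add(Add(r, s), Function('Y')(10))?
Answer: Rational(8791848648, 7) ≈ 1.2560e+9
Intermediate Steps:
Function('Y')(D) = Mul(Rational(1, 14), D) (Function('Y')(D) = Mul(D, Rational(1, 14)) = Mul(Rational(1, 14), D))
Function('j')(r, s) = Add(Rational(-80, 7), Mul(5, r), Mul(5, s)) (Function('j')(r, s) = Add(-15, Mul(5, Add(Add(r, s), Mul(Rational(1, 14), 10)))) = Add(-15, Mul(5, Add(Add(r, s), Rational(5, 7)))) = Add(-15, Mul(5, Add(Rational(5, 7), r, s))) = Add(-15, Add(Rational(25, 7), Mul(5, r), Mul(5, s))) = Add(Rational(-80, 7), Mul(5, r), Mul(5, s)))
Mul(Add(-39267, Function('j')(-162, 109)), Add(-31192, Function('N')(-95))) = Mul(Add(-39267, Add(Rational(-80, 7), Mul(5, -162), Mul(5, 109))), Add(-31192, Mul(6, -95))) = Mul(Add(-39267, Add(Rational(-80, 7), -810, 545)), Add(-31192, -570)) = Mul(Add(-39267, Rational(-1935, 7)), -31762) = Mul(Rational(-276804, 7), -31762) = Rational(8791848648, 7)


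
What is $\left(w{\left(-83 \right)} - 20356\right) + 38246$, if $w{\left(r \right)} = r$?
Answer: $17807$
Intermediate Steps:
$\left(w{\left(-83 \right)} - 20356\right) + 38246 = \left(-83 - 20356\right) + 38246 = -20439 + 38246 = 17807$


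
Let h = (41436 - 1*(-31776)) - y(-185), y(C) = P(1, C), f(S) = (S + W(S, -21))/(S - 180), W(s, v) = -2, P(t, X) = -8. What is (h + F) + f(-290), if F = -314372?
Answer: -56670574/235 ≈ -2.4115e+5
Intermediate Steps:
f(S) = (-2 + S)/(-180 + S) (f(S) = (S - 2)/(S - 180) = (-2 + S)/(-180 + S))
y(C) = -8
h = 73220 (h = (41436 - 1*(-31776)) - 1*(-8) = (41436 + 31776) + 8 = 73212 + 8 = 73220)
(h + F) + f(-290) = (73220 - 314372) + (-2 - 290)/(-180 - 290) = -241152 - 292/(-470) = -241152 - 1/470*(-292) = -241152 + 146/235 = -56670574/235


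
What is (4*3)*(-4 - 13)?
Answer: -204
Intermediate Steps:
(4*3)*(-4 - 13) = 12*(-17) = -204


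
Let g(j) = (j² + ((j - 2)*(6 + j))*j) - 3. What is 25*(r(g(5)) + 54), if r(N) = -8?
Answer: 1150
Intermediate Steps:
g(j) = -3 + j² + j*(-2 + j)*(6 + j) (g(j) = (j² + ((-2 + j)*(6 + j))*j) - 3 = (j² + j*(-2 + j)*(6 + j)) - 3 = -3 + j² + j*(-2 + j)*(6 + j))
25*(r(g(5)) + 54) = 25*(-8 + 54) = 25*46 = 1150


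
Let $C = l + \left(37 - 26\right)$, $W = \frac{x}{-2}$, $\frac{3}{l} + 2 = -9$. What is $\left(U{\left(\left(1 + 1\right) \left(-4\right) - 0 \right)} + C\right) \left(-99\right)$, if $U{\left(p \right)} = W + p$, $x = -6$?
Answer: $-567$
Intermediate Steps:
$l = - \frac{3}{11}$ ($l = \frac{3}{-2 - 9} = \frac{3}{-11} = 3 \left(- \frac{1}{11}\right) = - \frac{3}{11} \approx -0.27273$)
$W = 3$ ($W = - \frac{6}{-2} = \left(-6\right) \left(- \frac{1}{2}\right) = 3$)
$U{\left(p \right)} = 3 + p$
$C = \frac{118}{11}$ ($C = - \frac{3}{11} + \left(37 - 26\right) = - \frac{3}{11} + 11 = \frac{118}{11} \approx 10.727$)
$\left(U{\left(\left(1 + 1\right) \left(-4\right) - 0 \right)} + C\right) \left(-99\right) = \left(\left(3 + \left(\left(1 + 1\right) \left(-4\right) - 0\right)\right) + \frac{118}{11}\right) \left(-99\right) = \left(\left(3 + \left(2 \left(-4\right) + 0\right)\right) + \frac{118}{11}\right) \left(-99\right) = \left(\left(3 + \left(-8 + 0\right)\right) + \frac{118}{11}\right) \left(-99\right) = \left(\left(3 - 8\right) + \frac{118}{11}\right) \left(-99\right) = \left(-5 + \frac{118}{11}\right) \left(-99\right) = \frac{63}{11} \left(-99\right) = -567$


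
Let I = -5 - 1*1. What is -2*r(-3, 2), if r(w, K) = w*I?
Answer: -36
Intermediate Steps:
I = -6 (I = -5 - 1 = -6)
r(w, K) = -6*w (r(w, K) = w*(-6) = -6*w)
-2*r(-3, 2) = -(-12)*(-3) = -2*18 = -36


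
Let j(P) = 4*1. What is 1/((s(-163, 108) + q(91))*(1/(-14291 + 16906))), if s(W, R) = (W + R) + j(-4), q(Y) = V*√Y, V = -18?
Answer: 44455/8961 - 5230*√91/2987 ≈ -11.742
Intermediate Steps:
j(P) = 4
q(Y) = -18*√Y
s(W, R) = 4 + R + W (s(W, R) = (W + R) + 4 = (R + W) + 4 = 4 + R + W)
1/((s(-163, 108) + q(91))*(1/(-14291 + 16906))) = 1/(((4 + 108 - 163) - 18*√91)*(1/(-14291 + 16906))) = 1/((-51 - 18*√91)*(1/2615)) = 2615/(-51 - 18*√91)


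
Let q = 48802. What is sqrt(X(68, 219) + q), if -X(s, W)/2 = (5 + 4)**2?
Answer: 16*sqrt(190) ≈ 220.54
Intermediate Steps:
X(s, W) = -162 (X(s, W) = -2*(5 + 4)**2 = -2*9**2 = -2*81 = -162)
sqrt(X(68, 219) + q) = sqrt(-162 + 48802) = sqrt(48640) = 16*sqrt(190)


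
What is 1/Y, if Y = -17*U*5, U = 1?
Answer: -1/85 ≈ -0.011765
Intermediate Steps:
Y = -85 (Y = -17*1*5 = -17*5 = -85)
1/Y = 1/(-85) = -1/85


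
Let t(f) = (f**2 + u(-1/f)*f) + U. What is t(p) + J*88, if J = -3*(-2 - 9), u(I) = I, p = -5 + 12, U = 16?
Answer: 2968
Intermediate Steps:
p = 7
J = 33 (J = -3*(-11) = 33)
t(f) = 15 + f**2 (t(f) = (f**2 + (-1/f)*f) + 16 = (f**2 - 1) + 16 = (-1 + f**2) + 16 = 15 + f**2)
t(p) + J*88 = (15 + 7**2) + 33*88 = (15 + 49) + 2904 = 64 + 2904 = 2968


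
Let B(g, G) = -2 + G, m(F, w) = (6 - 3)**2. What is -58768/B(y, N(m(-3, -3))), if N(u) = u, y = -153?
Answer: -58768/7 ≈ -8395.4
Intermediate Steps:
m(F, w) = 9 (m(F, w) = 3**2 = 9)
-58768/B(y, N(m(-3, -3))) = -58768/(-2 + 9) = -58768/7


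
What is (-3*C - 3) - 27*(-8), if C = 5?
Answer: 198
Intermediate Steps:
(-3*C - 3) - 27*(-8) = (-3*5 - 3) - 27*(-8) = (-15 - 3) + 216 = -18 + 216 = 198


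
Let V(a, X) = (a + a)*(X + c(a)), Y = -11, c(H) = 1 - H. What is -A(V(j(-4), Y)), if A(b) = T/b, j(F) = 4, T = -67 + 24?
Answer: -43/112 ≈ -0.38393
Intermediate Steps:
T = -43
V(a, X) = 2*a*(1 + X - a) (V(a, X) = (a + a)*(X + (1 - a)) = (2*a)*(1 + X - a) = 2*a*(1 + X - a))
A(b) = -43/b
-A(V(j(-4), Y)) = -(-43)/(2*4*(1 - 11 - 1*4)) = -(-43)/(2*4*(1 - 11 - 4)) = -(-43)/(2*4*(-14)) = -(-43)/(-112) = -(-43)*(-1)/112 = -1*43/112 = -43/112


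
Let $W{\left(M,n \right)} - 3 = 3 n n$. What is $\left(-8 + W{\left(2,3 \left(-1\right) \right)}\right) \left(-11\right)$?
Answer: $-242$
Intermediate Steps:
$W{\left(M,n \right)} = 3 + 3 n^{2}$ ($W{\left(M,n \right)} = 3 + 3 n n = 3 + 3 n^{2}$)
$\left(-8 + W{\left(2,3 \left(-1\right) \right)}\right) \left(-11\right) = \left(-8 + \left(3 + 3 \left(3 \left(-1\right)\right)^{2}\right)\right) \left(-11\right) = \left(-8 + \left(3 + 3 \left(-3\right)^{2}\right)\right) \left(-11\right) = \left(-8 + \left(3 + 3 \cdot 9\right)\right) \left(-11\right) = \left(-8 + \left(3 + 27\right)\right) \left(-11\right) = \left(-8 + 30\right) \left(-11\right) = 22 \left(-11\right) = -242$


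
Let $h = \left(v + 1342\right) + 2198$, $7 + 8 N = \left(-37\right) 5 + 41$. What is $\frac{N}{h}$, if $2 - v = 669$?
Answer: $- \frac{151}{22984} \approx -0.0065698$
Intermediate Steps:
$v = -667$ ($v = 2 - 669 = -667$)
$N = - \frac{151}{8}$ ($N = - \frac{7}{8} + \frac{\left(-37\right) 5 + 41}{8} = - \frac{7}{8} + \frac{-185 + 41}{8} = - \frac{7}{8} + \frac{1}{8} \left(-144\right) = - \frac{7}{8} - 18 = - \frac{151}{8} \approx -18.875$)
$h = 2873$ ($h = \left(-667 + 1342\right) + 2198 = 675 + 2198 = 2873$)
$\frac{N}{h} = - \frac{151}{8 \cdot 2873} = \left(- \frac{151}{8}\right) \frac{1}{2873} = - \frac{151}{22984}$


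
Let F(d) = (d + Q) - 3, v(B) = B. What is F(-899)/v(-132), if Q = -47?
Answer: 949/132 ≈ 7.1894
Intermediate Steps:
F(d) = -50 + d (F(d) = (d - 47) - 3 = (-47 + d) - 3 = -50 + d)
F(-899)/v(-132) = (-50 - 899)/(-132) = -949*(-1/132) = 949/132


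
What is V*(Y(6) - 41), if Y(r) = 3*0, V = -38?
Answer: 1558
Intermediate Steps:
Y(r) = 0
V*(Y(6) - 41) = -38*(0 - 41) = -38*(-41) = 1558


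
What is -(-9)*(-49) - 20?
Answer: -461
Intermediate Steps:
-(-9)*(-49) - 20 = -9*49 - 20 = -441 - 20 = -461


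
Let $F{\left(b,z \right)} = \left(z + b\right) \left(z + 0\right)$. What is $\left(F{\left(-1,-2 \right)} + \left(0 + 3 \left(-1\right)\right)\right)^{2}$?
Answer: $9$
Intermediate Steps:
$F{\left(b,z \right)} = z \left(b + z\right)$ ($F{\left(b,z \right)} = \left(b + z\right) z = z \left(b + z\right)$)
$\left(F{\left(-1,-2 \right)} + \left(0 + 3 \left(-1\right)\right)\right)^{2} = \left(- 2 \left(-1 - 2\right) + \left(0 + 3 \left(-1\right)\right)\right)^{2} = \left(\left(-2\right) \left(-3\right) + \left(0 - 3\right)\right)^{2} = \left(6 - 3\right)^{2} = 3^{2} = 9$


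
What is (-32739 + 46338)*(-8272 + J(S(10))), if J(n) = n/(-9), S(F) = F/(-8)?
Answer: -449956157/4 ≈ -1.1249e+8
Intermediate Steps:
S(F) = -F/8 (S(F) = F*(-⅛) = -F/8)
J(n) = -n/9 (J(n) = n*(-⅑) = -n/9)
(-32739 + 46338)*(-8272 + J(S(10))) = (-32739 + 46338)*(-8272 - (-1)*10/72) = 13599*(-8272 - ⅑*(-5/4)) = 13599*(-8272 + 5/36) = 13599*(-297787/36) = -449956157/4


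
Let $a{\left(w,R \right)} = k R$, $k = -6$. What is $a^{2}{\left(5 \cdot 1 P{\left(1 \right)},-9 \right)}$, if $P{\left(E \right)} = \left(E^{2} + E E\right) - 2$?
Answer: $2916$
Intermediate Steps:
$P{\left(E \right)} = -2 + 2 E^{2}$ ($P{\left(E \right)} = \left(E^{2} + E^{2}\right) - 2 = 2 E^{2} - 2 = -2 + 2 E^{2}$)
$a{\left(w,R \right)} = - 6 R$
$a^{2}{\left(5 \cdot 1 P{\left(1 \right)},-9 \right)} = \left(\left(-6\right) \left(-9\right)\right)^{2} = 54^{2} = 2916$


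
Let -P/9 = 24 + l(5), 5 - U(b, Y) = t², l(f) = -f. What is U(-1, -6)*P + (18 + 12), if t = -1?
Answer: -654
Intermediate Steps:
U(b, Y) = 4 (U(b, Y) = 5 - 1*(-1)² = 5 - 1*1 = 5 - 1 = 4)
P = -171 (P = -9*(24 - 1*5) = -9*(24 - 5) = -9*19 = -171)
U(-1, -6)*P + (18 + 12) = 4*(-171) + (18 + 12) = -684 + 30 = -654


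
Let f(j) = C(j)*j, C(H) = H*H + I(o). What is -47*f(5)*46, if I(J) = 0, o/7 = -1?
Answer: -270250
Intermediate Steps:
o = -7 (o = 7*(-1) = -7)
C(H) = H² (C(H) = H*H + 0 = H² + 0 = H²)
f(j) = j³ (f(j) = j²*j = j³)
-47*f(5)*46 = -47*5³*46 = -47*125*46 = -5875*46 = -1*270250 = -270250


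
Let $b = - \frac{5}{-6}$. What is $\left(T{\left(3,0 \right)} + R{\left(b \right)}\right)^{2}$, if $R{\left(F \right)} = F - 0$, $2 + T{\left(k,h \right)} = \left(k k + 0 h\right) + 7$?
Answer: $\frac{7921}{36} \approx 220.03$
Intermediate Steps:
$T{\left(k,h \right)} = 5 + k^{2}$ ($T{\left(k,h \right)} = -2 + \left(\left(k k + 0 h\right) + 7\right) = -2 + \left(\left(k^{2} + 0\right) + 7\right) = -2 + \left(k^{2} + 7\right) = -2 + \left(7 + k^{2}\right) = 5 + k^{2}$)
$b = \frac{5}{6}$ ($b = \left(-5\right) \left(- \frac{1}{6}\right) = \frac{5}{6} \approx 0.83333$)
$R{\left(F \right)} = F$ ($R{\left(F \right)} = F + 0 = F$)
$\left(T{\left(3,0 \right)} + R{\left(b \right)}\right)^{2} = \left(\left(5 + 3^{2}\right) + \frac{5}{6}\right)^{2} = \left(\left(5 + 9\right) + \frac{5}{6}\right)^{2} = \left(14 + \frac{5}{6}\right)^{2} = \left(\frac{89}{6}\right)^{2} = \frac{7921}{36}$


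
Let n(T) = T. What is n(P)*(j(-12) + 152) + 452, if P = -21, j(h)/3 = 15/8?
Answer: -22865/8 ≈ -2858.1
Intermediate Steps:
j(h) = 45/8 (j(h) = 3*(15/8) = 45/8)
n(P)*(j(-12) + 152) + 452 = -21*(45/8 + 152) + 452 = -21*1261/8 + 452 = -26481/8 + 452 = -22865/8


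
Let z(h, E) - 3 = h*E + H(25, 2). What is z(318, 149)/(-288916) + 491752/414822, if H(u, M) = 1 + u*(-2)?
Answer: 15304875830/14981089119 ≈ 1.0216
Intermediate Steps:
H(u, M) = 1 - 2*u
z(h, E) = -46 + E*h (z(h, E) = 3 + (h*E + (1 - 2*25)) = 3 + (E*h + (1 - 50)) = 3 + (E*h - 49) = 3 + (-49 + E*h) = -46 + E*h)
z(318, 149)/(-288916) + 491752/414822 = (-46 + 149*318)/(-288916) + 491752/414822 = (-46 + 47382)*(-1/288916) + 491752*(1/414822) = 47336*(-1/288916) + 245876/207411 = -11834/72229 + 245876/207411 = 15304875830/14981089119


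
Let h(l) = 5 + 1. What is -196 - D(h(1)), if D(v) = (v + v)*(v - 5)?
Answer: -208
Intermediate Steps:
h(l) = 6
D(v) = 2*v*(-5 + v) (D(v) = (2*v)*(-5 + v) = 2*v*(-5 + v))
-196 - D(h(1)) = -196 - 2*6*(-5 + 6) = -196 - 2*6 = -196 - 1*12 = -196 - 12 = -208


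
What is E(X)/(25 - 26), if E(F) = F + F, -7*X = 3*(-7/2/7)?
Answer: -3/7 ≈ -0.42857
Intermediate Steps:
X = 3/14 (X = -3*-7/2/7/7 = -3*-7*½*(⅐)/7 = -3*(-7/2*⅐)/7 = -3*(-1)/(7*2) = -⅐*(-3/2) = 3/14 ≈ 0.21429)
E(F) = 2*F
E(X)/(25 - 26) = (2*(3/14))/(25 - 26) = (3/7)/(-1) = -1*3/7 = -3/7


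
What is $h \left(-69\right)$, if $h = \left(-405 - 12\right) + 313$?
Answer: $7176$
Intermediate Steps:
$h = -104$ ($h = -417 + 313 = -104$)
$h \left(-69\right) = \left(-104\right) \left(-69\right) = 7176$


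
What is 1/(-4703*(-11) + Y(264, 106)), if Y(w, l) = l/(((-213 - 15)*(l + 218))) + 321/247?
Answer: 480168/24841154479 ≈ 1.9330e-5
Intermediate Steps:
Y(w, l) = 321/247 + l/(-49704 - 228*l) (Y(w, l) = l/((-228*(218 + l))) + 321*(1/247) = l/(-49704 - 228*l) + 321/247 = 321/247 + l/(-49704 - 228*l))
1/(-4703*(-11) + Y(264, 106)) = 1/(-4703*(-11) + (839736 + 3839*106)/(2964*(218 + 106))) = 1/(51733 + (1/2964)*(839736 + 406934)/324) = 1/(51733 + (1/2964)*(1/324)*1246670) = 1/(51733 + 623335/480168) = 1/(24841154479/480168) = 480168/24841154479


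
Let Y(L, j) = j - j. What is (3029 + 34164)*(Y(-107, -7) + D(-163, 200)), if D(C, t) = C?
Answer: -6062459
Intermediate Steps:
Y(L, j) = 0
(3029 + 34164)*(Y(-107, -7) + D(-163, 200)) = (3029 + 34164)*(0 - 163) = 37193*(-163) = -6062459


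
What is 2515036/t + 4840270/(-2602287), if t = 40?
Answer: 1636162969133/26022870 ≈ 62874.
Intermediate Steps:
2515036/t + 4840270/(-2602287) = 2515036/40 + 4840270/(-2602287) = 2515036*(1/40) + 4840270*(-1/2602287) = 628759/10 - 4840270/2602287 = 1636162969133/26022870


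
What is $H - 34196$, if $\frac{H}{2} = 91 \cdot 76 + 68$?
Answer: $-20228$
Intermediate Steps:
$H = 13968$ ($H = 2 \left(91 \cdot 76 + 68\right) = 2 \left(6916 + 68\right) = 2 \cdot 6984 = 13968$)
$H - 34196 = 13968 - 34196 = -20228$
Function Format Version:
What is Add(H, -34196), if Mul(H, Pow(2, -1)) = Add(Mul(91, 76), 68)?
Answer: -20228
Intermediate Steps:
H = 13968 (H = Mul(2, Add(Mul(91, 76), 68)) = Mul(2, Add(6916, 68)) = Mul(2, 6984) = 13968)
Add(H, -34196) = Add(13968, -34196) = -20228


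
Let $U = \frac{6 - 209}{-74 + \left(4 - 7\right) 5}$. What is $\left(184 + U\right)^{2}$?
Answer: $\frac{274863241}{7921} \approx 34701.0$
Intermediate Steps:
$U = \frac{203}{89}$ ($U = - \frac{203}{-74 - 15} = - \frac{203}{-89} = \left(-203\right) \left(- \frac{1}{89}\right) = \frac{203}{89} \approx 2.2809$)
$\left(184 + U\right)^{2} = \left(184 + \frac{203}{89}\right)^{2} = \left(\frac{16579}{89}\right)^{2} = \frac{274863241}{7921}$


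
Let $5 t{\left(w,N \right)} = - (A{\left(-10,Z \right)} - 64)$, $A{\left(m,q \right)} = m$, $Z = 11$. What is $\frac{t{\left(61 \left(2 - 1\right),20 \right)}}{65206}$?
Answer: $\frac{37}{163015} \approx 0.00022697$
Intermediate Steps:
$t{\left(w,N \right)} = \frac{74}{5}$ ($t{\left(w,N \right)} = \frac{\left(-1\right) \left(-10 - 64\right)}{5} = \frac{\left(-1\right) \left(-74\right)}{5} = \frac{1}{5} \cdot 74 = \frac{74}{5}$)
$\frac{t{\left(61 \left(2 - 1\right),20 \right)}}{65206} = \frac{74}{5 \cdot 65206} = \frac{74}{5} \cdot \frac{1}{65206} = \frac{37}{163015}$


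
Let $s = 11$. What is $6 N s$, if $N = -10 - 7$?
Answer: $-1122$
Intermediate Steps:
$N = -17$
$6 N s = 6 \left(-17\right) 11 = \left(-102\right) 11 = -1122$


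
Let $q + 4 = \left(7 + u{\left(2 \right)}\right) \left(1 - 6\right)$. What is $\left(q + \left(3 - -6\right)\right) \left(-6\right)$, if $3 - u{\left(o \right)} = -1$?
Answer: $300$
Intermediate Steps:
$u{\left(o \right)} = 4$ ($u{\left(o \right)} = 3 - -1 = 3 + 1 = 4$)
$q = -59$ ($q = -4 + \left(7 + 4\right) \left(1 - 6\right) = -4 + 11 \left(-5\right) = -4 - 55 = -59$)
$\left(q + \left(3 - -6\right)\right) \left(-6\right) = \left(-59 + \left(3 - -6\right)\right) \left(-6\right) = \left(-59 + \left(3 + 6\right)\right) \left(-6\right) = \left(-59 + 9\right) \left(-6\right) = \left(-50\right) \left(-6\right) = 300$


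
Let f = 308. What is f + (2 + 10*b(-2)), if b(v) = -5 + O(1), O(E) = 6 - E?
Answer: 310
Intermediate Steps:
b(v) = 0 (b(v) = -5 + (6 - 1*1) = -5 + (6 - 1) = -5 + 5 = 0)
f + (2 + 10*b(-2)) = 308 + (2 + 10*0) = 308 + (2 + 0) = 308 + 2 = 310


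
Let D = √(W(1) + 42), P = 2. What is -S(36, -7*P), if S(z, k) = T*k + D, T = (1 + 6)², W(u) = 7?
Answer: 679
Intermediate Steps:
D = 7 (D = √(7 + 42) = √49 = 7)
T = 49 (T = 7² = 49)
S(z, k) = 7 + 49*k (S(z, k) = 49*k + 7 = 7 + 49*k)
-S(36, -7*P) = -(7 + 49*(-7*2)) = -(7 + 49*(-14)) = -(7 - 686) = -1*(-679) = 679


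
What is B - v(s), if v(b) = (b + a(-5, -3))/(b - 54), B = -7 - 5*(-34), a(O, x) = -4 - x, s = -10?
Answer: 10421/64 ≈ 162.83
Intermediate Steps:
B = 163 (B = -7 + 170 = 163)
v(b) = (-1 + b)/(-54 + b) (v(b) = (b + (-4 - 1*(-3)))/(b - 54) = (b + (-4 + 3))/(-54 + b) = (b - 1)/(-54 + b) = (-1 + b)/(-54 + b))
B - v(s) = 163 - (-1 - 10)/(-54 - 10) = 163 - (-11)/(-64) = 163 - (-1)*(-11)/64 = 163 - 1*11/64 = 163 - 11/64 = 10421/64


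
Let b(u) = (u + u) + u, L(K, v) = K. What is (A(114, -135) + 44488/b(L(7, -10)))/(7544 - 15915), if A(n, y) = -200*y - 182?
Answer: -607666/175791 ≈ -3.4568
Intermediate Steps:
A(n, y) = -182 - 200*y
b(u) = 3*u (b(u) = 2*u + u = 3*u)
(A(114, -135) + 44488/b(L(7, -10)))/(7544 - 15915) = ((-182 - 200*(-135)) + 44488/((3*7)))/(7544 - 15915) = ((-182 + 27000) + 44488/21)/(-8371) = (26818 + 44488*(1/21))*(-1/8371) = (26818 + 44488/21)*(-1/8371) = (607666/21)*(-1/8371) = -607666/175791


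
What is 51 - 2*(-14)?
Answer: 79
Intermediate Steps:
51 - 2*(-14) = 51 + 28 = 79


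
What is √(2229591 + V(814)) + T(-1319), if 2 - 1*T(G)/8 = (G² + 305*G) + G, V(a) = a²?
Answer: -10689160 + √2892187 ≈ -1.0687e+7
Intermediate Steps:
T(G) = 16 - 2448*G - 8*G² (T(G) = 16 - 8*((G² + 305*G) + G) = 16 - 8*(G² + 306*G) = 16 + (-2448*G - 8*G²) = 16 - 2448*G - 8*G²)
√(2229591 + V(814)) + T(-1319) = √(2229591 + 814²) + (16 - 2448*(-1319) - 8*(-1319)²) = √(2229591 + 662596) + (16 + 3228912 - 8*1739761) = √2892187 + (16 + 3228912 - 13918088) = √2892187 - 10689160 = -10689160 + √2892187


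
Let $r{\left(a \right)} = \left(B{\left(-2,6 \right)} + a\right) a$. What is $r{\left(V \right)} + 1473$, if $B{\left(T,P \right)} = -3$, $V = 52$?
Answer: $4021$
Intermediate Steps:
$r{\left(a \right)} = a \left(-3 + a\right)$ ($r{\left(a \right)} = \left(-3 + a\right) a = a \left(-3 + a\right)$)
$r{\left(V \right)} + 1473 = 52 \left(-3 + 52\right) + 1473 = 52 \cdot 49 + 1473 = 2548 + 1473 = 4021$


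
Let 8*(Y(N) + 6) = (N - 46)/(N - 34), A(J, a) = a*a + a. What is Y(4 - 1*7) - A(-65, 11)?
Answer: -40799/296 ≈ -137.83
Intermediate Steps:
A(J, a) = a + a² (A(J, a) = a² + a = a + a²)
Y(N) = -6 + (-46 + N)/(8*(-34 + N)) (Y(N) = -6 + ((N - 46)/(N - 34))/8 = -6 + ((-46 + N)/(-34 + N))/8 = -6 + (-46 + N)/(8*(-34 + N)))
Y(4 - 1*7) - A(-65, 11) = (1586 - 47*(4 - 1*7))/(8*(-34 + (4 - 1*7))) - 11*(1 + 11) = (1586 - 47*(4 - 7))/(8*(-34 + (4 - 7))) - 11*12 = (1586 - 47*(-3))/(8*(-34 - 3)) - 1*132 = (⅛)*(1586 + 141)/(-37) - 132 = (⅛)*(-1/37)*1727 - 132 = -1727/296 - 132 = -40799/296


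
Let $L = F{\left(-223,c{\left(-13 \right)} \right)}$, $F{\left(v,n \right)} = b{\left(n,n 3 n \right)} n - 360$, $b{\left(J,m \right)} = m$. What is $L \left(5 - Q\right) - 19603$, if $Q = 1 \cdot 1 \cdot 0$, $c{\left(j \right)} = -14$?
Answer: $-62563$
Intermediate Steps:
$Q = 0$ ($Q = 1 \cdot 0 = 0$)
$F{\left(v,n \right)} = -360 + 3 n^{3}$ ($F{\left(v,n \right)} = n 3 n n - 360 = 3 n n n - 360 = 3 n^{2} n - 360 = 3 n^{3} - 360 = -360 + 3 n^{3}$)
$L = -8592$ ($L = -360 + 3 \left(-14\right)^{3} = -360 + 3 \left(-2744\right) = -360 - 8232 = -8592$)
$L \left(5 - Q\right) - 19603 = - 8592 \left(5 - 0\right) - 19603 = - 8592 \left(5 + 0\right) - 19603 = \left(-8592\right) 5 - 19603 = -42960 - 19603 = -62563$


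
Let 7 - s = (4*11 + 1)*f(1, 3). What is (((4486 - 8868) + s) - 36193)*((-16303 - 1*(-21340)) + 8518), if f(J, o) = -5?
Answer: -546849365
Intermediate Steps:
s = 232 (s = 7 - (4*11 + 1)*(-5) = 7 - (44 + 1)*(-5) = 7 - 45*(-5) = 7 - 1*(-225) = 7 + 225 = 232)
(((4486 - 8868) + s) - 36193)*((-16303 - 1*(-21340)) + 8518) = (((4486 - 8868) + 232) - 36193)*((-16303 - 1*(-21340)) + 8518) = ((-4382 + 232) - 36193)*((-16303 + 21340) + 8518) = (-4150 - 36193)*(5037 + 8518) = -40343*13555 = -546849365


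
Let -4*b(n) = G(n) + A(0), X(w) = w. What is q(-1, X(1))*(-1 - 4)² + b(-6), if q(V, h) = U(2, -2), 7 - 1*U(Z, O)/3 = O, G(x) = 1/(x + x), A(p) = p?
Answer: 32401/48 ≈ 675.02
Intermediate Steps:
G(x) = 1/(2*x)
U(Z, O) = 21 - 3*O
q(V, h) = 27 (q(V, h) = 21 - 3*(-2) = 21 + 6 = 27)
b(n) = -1/(8*n) (b(n) = -(1/(2*n) + 0)/4 = -1/(8*n))
q(-1, X(1))*(-1 - 4)² + b(-6) = 27*(-1 - 4)² - ⅛/(-6) = 27*(-5)² - ⅛*(-⅙) = 27*25 + 1/48 = 675 + 1/48 = 32401/48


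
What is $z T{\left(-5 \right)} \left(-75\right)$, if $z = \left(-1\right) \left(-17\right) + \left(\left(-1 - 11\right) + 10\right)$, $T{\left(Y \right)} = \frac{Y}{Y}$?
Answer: $-1125$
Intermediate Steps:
$T{\left(Y \right)} = 1$
$z = 15$ ($z = 17 + \left(-12 + 10\right) = 17 - 2 = 15$)
$z T{\left(-5 \right)} \left(-75\right) = 15 \cdot 1 \left(-75\right) = 15 \left(-75\right) = -1125$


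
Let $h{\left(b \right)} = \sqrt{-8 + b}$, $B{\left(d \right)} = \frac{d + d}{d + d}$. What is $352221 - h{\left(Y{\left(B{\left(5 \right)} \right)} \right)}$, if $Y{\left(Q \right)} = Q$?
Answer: $352221 - i \sqrt{7} \approx 3.5222 \cdot 10^{5} - 2.6458 i$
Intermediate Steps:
$B{\left(d \right)} = 1$ ($B{\left(d \right)} = \frac{2 d}{2 d} = 2 d \frac{1}{2 d} = 1$)
$352221 - h{\left(Y{\left(B{\left(5 \right)} \right)} \right)} = 352221 - \sqrt{-8 + 1} = 352221 - \sqrt{-7} = 352221 - i \sqrt{7}$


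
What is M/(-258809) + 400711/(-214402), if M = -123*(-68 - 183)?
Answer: -110326846145/55489167218 ≈ -1.9883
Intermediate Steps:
M = 30873 (M = -123*(-251) = 30873)
M/(-258809) + 400711/(-214402) = 30873/(-258809) + 400711/(-214402) = 30873*(-1/258809) + 400711*(-1/214402) = -30873/258809 - 400711/214402 = -110326846145/55489167218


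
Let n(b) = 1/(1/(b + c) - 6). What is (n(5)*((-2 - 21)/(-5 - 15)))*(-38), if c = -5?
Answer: 0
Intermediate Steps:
n(b) = 1/(-6 + 1/(-5 + b)) (n(b) = 1/(1/(b - 5) - 6) = 1/(1/(-5 + b) - 6) = 1/(-6 + 1/(-5 + b)))
(n(5)*((-2 - 21)/(-5 - 15)))*(-38) = (((5 - 1*5)/(-31 + 6*5))*((-2 - 21)/(-5 - 15)))*(-38) = (((5 - 5)/(-31 + 30))*(-23/(-20)))*(-38) = ((0/(-1))*(-23*(-1/20)))*(-38) = (-1*0*(23/20))*(-38) = (0*(23/20))*(-38) = 0*(-38) = 0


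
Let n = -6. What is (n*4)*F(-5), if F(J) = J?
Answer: 120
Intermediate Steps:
(n*4)*F(-5) = -6*4*(-5) = -24*(-5) = 120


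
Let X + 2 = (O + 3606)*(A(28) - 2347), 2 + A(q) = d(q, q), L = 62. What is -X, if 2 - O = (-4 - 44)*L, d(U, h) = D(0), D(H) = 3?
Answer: 15446066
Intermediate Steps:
d(U, h) = 3
O = 2978 (O = 2 - (-4 - 44)*62 = 2 - (-48)*62 = 2 - 1*(-2976) = 2 + 2976 = 2978)
A(q) = 1 (A(q) = -2 + 3 = 1)
X = -15446066 (X = -2 + (2978 + 3606)*(1 - 2347) = -2 + 6584*(-2346) = -2 - 15446064 = -15446066)
-X = -1*(-15446066) = 15446066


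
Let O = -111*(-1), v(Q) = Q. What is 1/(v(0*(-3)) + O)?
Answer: 1/111 ≈ 0.0090090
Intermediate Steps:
O = 111
1/(v(0*(-3)) + O) = 1/(0*(-3) + 111) = 1/(0 + 111) = 1/111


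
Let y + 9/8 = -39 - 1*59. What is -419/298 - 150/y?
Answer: 25333/236314 ≈ 0.10720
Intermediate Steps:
y = -793/8 (y = -9/8 + (-39 - 1*59) = -9/8 + (-39 - 59) = -9/8 - 98 = -793/8 ≈ -99.125)
-419/298 - 150/y = -419/298 - 150/(-793/8) = -419*1/298 - 150*(-8/793) = -419/298 + 1200/793 = 25333/236314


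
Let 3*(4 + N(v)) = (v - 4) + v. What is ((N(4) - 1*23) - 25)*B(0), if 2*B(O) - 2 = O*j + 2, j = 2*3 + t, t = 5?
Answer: -304/3 ≈ -101.33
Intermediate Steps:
j = 11 (j = 2*3 + 5 = 6 + 5 = 11)
N(v) = -16/3 + 2*v/3 (N(v) = -4 + ((v - 4) + v)/3 = -4 + ((-4 + v) + v)/3 = -4 + (-4 + 2*v)/3 = -4 + (-4/3 + 2*v/3) = -16/3 + 2*v/3)
B(O) = 2 + 11*O/2 (B(O) = 1 + (O*11 + 2)/2 = 1 + (11*O + 2)/2 = 1 + (2 + 11*O)/2 = 1 + (1 + 11*O/2) = 2 + 11*O/2)
((N(4) - 1*23) - 25)*B(0) = (((-16/3 + (⅔)*4) - 1*23) - 25)*(2 + (11/2)*0) = (((-16/3 + 8/3) - 23) - 25)*(2 + 0) = ((-8/3 - 23) - 25)*2 = (-77/3 - 25)*2 = -152/3*2 = -304/3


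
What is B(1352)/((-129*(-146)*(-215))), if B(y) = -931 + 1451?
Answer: -52/404931 ≈ -0.00012842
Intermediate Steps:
B(y) = 520
B(1352)/((-129*(-146)*(-215))) = 520/((-129*(-146)*(-215))) = 520/((18834*(-215))) = 520/(-4049310) = 520*(-1/4049310) = -52/404931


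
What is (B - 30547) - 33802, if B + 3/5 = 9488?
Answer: -274308/5 ≈ -54862.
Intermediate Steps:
B = 47437/5 (B = -3/5 + 9488 = 47437/5 ≈ 9487.4)
(B - 30547) - 33802 = (47437/5 - 30547) - 33802 = -105298/5 - 33802 = -274308/5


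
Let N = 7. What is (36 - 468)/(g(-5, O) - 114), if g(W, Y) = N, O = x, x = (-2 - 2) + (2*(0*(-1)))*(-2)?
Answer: 432/107 ≈ 4.0374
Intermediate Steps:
x = -4 (x = -4 + (2*0)*(-2) = -4 + 0*(-2) = -4 + 0 = -4)
O = -4
g(W, Y) = 7
(36 - 468)/(g(-5, O) - 114) = (36 - 468)/(7 - 114) = -432/(-107) = -432*(-1/107) = 432/107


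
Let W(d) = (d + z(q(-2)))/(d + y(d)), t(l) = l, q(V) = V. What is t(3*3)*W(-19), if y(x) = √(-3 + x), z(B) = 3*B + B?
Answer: 4617/383 + 243*I*√22/383 ≈ 12.055 + 2.9759*I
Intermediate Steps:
z(B) = 4*B
W(d) = (-8 + d)/(d + √(-3 + d)) (W(d) = (d + 4*(-2))/(d + √(-3 + d)) = (d - 8)/(d + √(-3 + d)) = (-8 + d)/(d + √(-3 + d)))
t(3*3)*W(-19) = (3*3)*((-8 - 19)/(-19 + √(-3 - 19))) = 9*(-27/(-19 + √(-22))) = 9*(-27/(-19 + I*√22)) = -243/(-19 + I*√22)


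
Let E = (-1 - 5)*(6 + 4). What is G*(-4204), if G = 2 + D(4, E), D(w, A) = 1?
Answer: -12612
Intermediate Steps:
E = -60 (E = -6*10 = -60)
G = 3 (G = 2 + 1 = 3)
G*(-4204) = 3*(-4204) = -12612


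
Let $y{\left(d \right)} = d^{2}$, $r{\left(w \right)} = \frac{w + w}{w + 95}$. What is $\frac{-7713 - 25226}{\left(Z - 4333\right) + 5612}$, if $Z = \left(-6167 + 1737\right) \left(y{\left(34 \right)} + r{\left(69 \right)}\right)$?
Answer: $\frac{1350499}{210064676} \approx 0.006429$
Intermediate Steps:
$r{\left(w \right)} = \frac{2 w}{95 + w}$
$Z = - \frac{210117115}{41}$ ($Z = \left(-6167 + 1737\right) \left(34^{2} + 2 \cdot 69 \frac{1}{95 + 69}\right) = - 4430 \left(1156 + 2 \cdot 69 \cdot \frac{1}{164}\right) = - 4430 \left(1156 + \frac{69}{82}\right) = \left(-4430\right) \frac{94861}{82} = - \frac{210117115}{41} \approx -5.1248 \cdot 10^{6}$)
$\frac{-7713 - 25226}{\left(Z - 4333\right) + 5612} = \frac{-7713 - 25226}{\left(- \frac{210117115}{41} - 4333\right) + 5612} = - \frac{32939}{- \frac{210294768}{41} + 5612} = - \frac{32939}{- \frac{210064676}{41}} = \left(-32939\right) \left(- \frac{41}{210064676}\right) = \frac{1350499}{210064676}$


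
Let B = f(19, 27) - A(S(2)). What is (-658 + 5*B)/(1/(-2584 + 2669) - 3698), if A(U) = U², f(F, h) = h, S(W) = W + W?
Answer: 51255/314329 ≈ 0.16306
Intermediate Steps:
S(W) = 2*W
B = 11 (B = 27 - (2*2)² = 27 - 1*4² = 27 - 1*16 = 27 - 16 = 11)
(-658 + 5*B)/(1/(-2584 + 2669) - 3698) = (-658 + 5*11)/(1/(-2584 + 2669) - 3698) = (-658 + 55)/(1/85 - 3698) = -603/(1/85 - 3698) = -603/(-314329/85) = -603*(-85/314329) = 51255/314329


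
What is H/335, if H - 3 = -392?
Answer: -389/335 ≈ -1.1612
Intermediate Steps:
H = -389 (H = 3 - 392 = -389)
H/335 = -389/335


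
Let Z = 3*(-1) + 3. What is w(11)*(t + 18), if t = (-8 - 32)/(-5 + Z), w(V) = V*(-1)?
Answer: -286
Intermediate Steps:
Z = 0 (Z = -3 + 3 = 0)
w(V) = -V
t = 8 (t = (-8 - 32)/(-5 + 0) = -40/(-5) = -40*(-1/5) = 8)
w(11)*(t + 18) = (-1*11)*(8 + 18) = -11*26 = -286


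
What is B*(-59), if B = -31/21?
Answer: 1829/21 ≈ 87.095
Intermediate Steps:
B = -31/21 (B = -31*1/21 = -31/21 ≈ -1.4762)
B*(-59) = -31/21*(-59) = 1829/21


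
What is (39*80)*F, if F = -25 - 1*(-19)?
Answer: -18720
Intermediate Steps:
F = -6 (F = -25 + 19 = -6)
(39*80)*F = (39*80)*(-6) = 3120*(-6) = -18720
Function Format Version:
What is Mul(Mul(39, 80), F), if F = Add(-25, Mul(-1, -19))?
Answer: -18720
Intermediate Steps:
F = -6 (F = Add(-25, 19) = -6)
Mul(Mul(39, 80), F) = Mul(Mul(39, 80), -6) = Mul(3120, -6) = -18720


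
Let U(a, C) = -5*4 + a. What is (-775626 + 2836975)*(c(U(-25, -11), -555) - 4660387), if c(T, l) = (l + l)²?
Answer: -7066895979163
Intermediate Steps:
U(a, C) = -20 + a
c(T, l) = 4*l² (c(T, l) = (2*l)² = 4*l²)
(-775626 + 2836975)*(c(U(-25, -11), -555) - 4660387) = (-775626 + 2836975)*(4*(-555)² - 4660387) = 2061349*(4*308025 - 4660387) = 2061349*(1232100 - 4660387) = 2061349*(-3428287) = -7066895979163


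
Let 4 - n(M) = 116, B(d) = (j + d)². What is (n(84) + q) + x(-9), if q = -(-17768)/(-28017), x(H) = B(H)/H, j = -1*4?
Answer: -3681769/28017 ≈ -131.41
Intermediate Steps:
j = -4
B(d) = (-4 + d)²
n(M) = -112 (n(M) = 4 - 1*116 = 4 - 116 = -112)
x(H) = (-4 + H)²/H
q = -17768/28017 (q = -(-17768)*(-1)/28017 = -1*17768/28017 = -17768/28017 ≈ -0.63419)
(n(84) + q) + x(-9) = (-112 - 17768/28017) + (-4 - 9)²/(-9) = -3155672/28017 - ⅑*(-13)² = -3155672/28017 - ⅑*169 = -3155672/28017 - 169/9 = -3681769/28017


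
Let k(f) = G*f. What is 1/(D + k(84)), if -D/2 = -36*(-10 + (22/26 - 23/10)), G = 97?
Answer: 65/476016 ≈ 0.00013655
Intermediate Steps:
k(f) = 97*f
D = -53604/65 (D = -(-72)*(-10 + (22/26 - 23/10)) = -(-72)*(-10 + (22*(1/26) - 23*⅒)) = -(-72)*(-10 + (11/13 - 23/10)) = -(-72)*(-10 - 189/130) = -(-72)*(-1489)/130 = -2*26802/65 = -53604/65 ≈ -824.68)
1/(D + k(84)) = 1/(-53604/65 + 97*84) = 1/(-53604/65 + 8148) = 1/(476016/65) = 65/476016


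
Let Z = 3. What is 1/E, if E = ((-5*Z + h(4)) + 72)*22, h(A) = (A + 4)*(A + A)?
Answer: 1/2662 ≈ 0.00037566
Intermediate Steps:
h(A) = 2*A*(4 + A) (h(A) = (4 + A)*(2*A) = 2*A*(4 + A))
E = 2662 (E = ((-5*3 + 2*4*(4 + 4)) + 72)*22 = ((-15 + 2*4*8) + 72)*22 = ((-15 + 64) + 72)*22 = (49 + 72)*22 = 121*22 = 2662)
1/E = 1/2662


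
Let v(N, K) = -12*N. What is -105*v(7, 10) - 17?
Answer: 8803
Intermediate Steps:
-105*v(7, 10) - 17 = -(-1260)*7 - 17 = -105*(-84) - 17 = 8820 - 17 = 8803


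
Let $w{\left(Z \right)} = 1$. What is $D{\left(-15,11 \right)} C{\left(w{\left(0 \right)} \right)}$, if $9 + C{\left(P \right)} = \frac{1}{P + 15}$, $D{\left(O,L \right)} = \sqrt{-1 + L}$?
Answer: $- \frac{143 \sqrt{10}}{16} \approx -28.263$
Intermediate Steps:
$C{\left(P \right)} = -9 + \frac{1}{15 + P}$ ($C{\left(P \right)} = -9 + \frac{1}{P + 15} = -9 + \frac{1}{15 + P}$)
$D{\left(-15,11 \right)} C{\left(w{\left(0 \right)} \right)} = \sqrt{-1 + 11} \frac{-134 - 9}{15 + 1} = \sqrt{10} \frac{-134 - 9}{16} = \sqrt{10} \cdot \frac{1}{16} \left(-143\right) = \sqrt{10} \left(- \frac{143}{16}\right) = - \frac{143 \sqrt{10}}{16}$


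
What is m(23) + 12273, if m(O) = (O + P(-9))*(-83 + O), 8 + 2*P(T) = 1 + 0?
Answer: 11103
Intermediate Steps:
P(T) = -7/2 (P(T) = -4 + (1 + 0)/2 = -4 + (½)*1 = -4 + ½ = -7/2)
m(O) = (-83 + O)*(-7/2 + O) (m(O) = (O - 7/2)*(-83 + O) = (-7/2 + O)*(-83 + O) = (-83 + O)*(-7/2 + O))
m(23) + 12273 = (581/2 + 23² - 173/2*23) + 12273 = (581/2 + 529 - 3979/2) + 12273 = -1170 + 12273 = 11103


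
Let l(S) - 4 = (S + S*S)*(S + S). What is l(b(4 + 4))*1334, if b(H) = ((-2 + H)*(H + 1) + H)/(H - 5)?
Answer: 666770552/27 ≈ 2.4695e+7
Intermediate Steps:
b(H) = (H + (1 + H)*(-2 + H))/(-5 + H) (b(H) = ((-2 + H)*(1 + H) + H)/(-5 + H) = ((1 + H)*(-2 + H) + H)/(-5 + H) = (H + (1 + H)*(-2 + H))/(-5 + H))
l(S) = 4 + 2*S*(S + S**2) (l(S) = 4 + (S + S*S)*(S + S) = 4 + (S + S**2)*(2*S) = 4 + 2*S*(S + S**2))
l(b(4 + 4))*1334 = (4 + 2*((-2 + (4 + 4)**2)/(-5 + (4 + 4)))**2 + 2*((-2 + (4 + 4)**2)/(-5 + (4 + 4)))**3)*1334 = (4 + 2*((-2 + 8**2)/(-5 + 8))**2 + 2*((-2 + 8**2)/(-5 + 8))**3)*1334 = (4 + 2*((-2 + 64)/3)**2 + 2*((-2 + 64)/3)**3)*1334 = (4 + 2*((1/3)*62)**2 + 2*((1/3)*62)**3)*1334 = (4 + 2*(62/3)**2 + 2*(62/3)**3)*1334 = (4 + 2*(3844/9) + 2*(238328/27))*1334 = (4 + 7688/9 + 476656/27)*1334 = (499828/27)*1334 = 666770552/27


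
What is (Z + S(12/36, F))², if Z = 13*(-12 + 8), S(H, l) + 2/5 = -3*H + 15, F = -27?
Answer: 36864/25 ≈ 1474.6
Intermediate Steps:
S(H, l) = 73/5 - 3*H (S(H, l) = -⅖ + (-3*H + 15) = -⅖ + (15 - 3*H) = 73/5 - 3*H)
Z = -52 (Z = 13*(-4) = -52)
(Z + S(12/36, F))² = (-52 + (73/5 - 36/36))² = (-52 + (73/5 - 3*⅓))² = (-52 + (73/5 - 1))² = (-52 + 68/5)² = (-192/5)² = 36864/25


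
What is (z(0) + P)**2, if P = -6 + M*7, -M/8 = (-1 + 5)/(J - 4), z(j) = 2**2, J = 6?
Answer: 12996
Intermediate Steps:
z(j) = 4
M = -16 (M = -8*(-1 + 5)/(6 - 4) = -32/2 = -8*2 = -16)
P = -118 (P = -6 - 16*7 = -6 - 112 = -118)
(z(0) + P)**2 = (4 - 118)**2 = (-114)**2 = 12996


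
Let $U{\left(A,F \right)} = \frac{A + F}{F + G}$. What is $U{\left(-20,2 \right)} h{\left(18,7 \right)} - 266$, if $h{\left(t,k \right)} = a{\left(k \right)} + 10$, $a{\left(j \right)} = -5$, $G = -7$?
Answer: $-248$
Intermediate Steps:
$h{\left(t,k \right)} = 5$ ($h{\left(t,k \right)} = -5 + 10 = 5$)
$U{\left(A,F \right)} = \frac{A + F}{-7 + F}$ ($U{\left(A,F \right)} = \frac{A + F}{F - 7} = \frac{A + F}{-7 + F}$)
$U{\left(-20,2 \right)} h{\left(18,7 \right)} - 266 = \frac{-20 + 2}{-7 + 2} \cdot 5 - 266 = \frac{1}{-5} \left(-18\right) 5 - 266 = \left(- \frac{1}{5}\right) \left(-18\right) 5 - 266 = \frac{18}{5} \cdot 5 - 266 = 18 - 266 = -248$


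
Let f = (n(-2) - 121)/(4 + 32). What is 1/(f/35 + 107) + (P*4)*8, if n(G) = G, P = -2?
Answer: -2873116/44899 ≈ -63.991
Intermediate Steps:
f = -41/12 (f = (-2 - 121)/(4 + 32) = -123/36 = -123*1/36 = -41/12 ≈ -3.4167)
1/(f/35 + 107) + (P*4)*8 = 1/(-41/12/35 + 107) - 2*4*8 = 1/(-41/12*1/35 + 107) - 8*8 = 1/(-41/420 + 107) - 64 = 1/(44899/420) - 64 = 420/44899 - 64 = -2873116/44899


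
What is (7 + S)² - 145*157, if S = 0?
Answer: -22716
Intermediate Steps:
(7 + S)² - 145*157 = (7 + 0)² - 145*157 = 7² - 22765 = 49 - 22765 = -22716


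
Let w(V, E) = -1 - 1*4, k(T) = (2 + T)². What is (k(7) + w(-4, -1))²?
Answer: 5776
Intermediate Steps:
w(V, E) = -5 (w(V, E) = -1 - 4 = -5)
(k(7) + w(-4, -1))² = ((2 + 7)² - 5)² = (9² - 5)² = (81 - 5)² = 76² = 5776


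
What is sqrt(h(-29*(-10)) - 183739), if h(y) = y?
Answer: I*sqrt(183449) ≈ 428.31*I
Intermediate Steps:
sqrt(h(-29*(-10)) - 183739) = sqrt(-29*(-10) - 183739) = sqrt(290 - 183739) = sqrt(-183449) = I*sqrt(183449)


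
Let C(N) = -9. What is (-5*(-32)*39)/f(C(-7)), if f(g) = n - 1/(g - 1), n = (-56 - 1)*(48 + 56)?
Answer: -62400/59279 ≈ -1.0526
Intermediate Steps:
n = -5928 (n = -57*104 = -5928)
f(g) = -5928 - 1/(-1 + g) (f(g) = -5928 - 1/(g - 1) = -5928 - 1/(-1 + g))
(-5*(-32)*39)/f(C(-7)) = (-5*(-32)*39)/(((5927 - 5928*(-9))/(-1 - 9))) = (160*39)/(((5927 + 53352)/(-10))) = 6240/((-⅒*59279)) = 6240/(-59279/10) = 6240*(-10/59279) = -62400/59279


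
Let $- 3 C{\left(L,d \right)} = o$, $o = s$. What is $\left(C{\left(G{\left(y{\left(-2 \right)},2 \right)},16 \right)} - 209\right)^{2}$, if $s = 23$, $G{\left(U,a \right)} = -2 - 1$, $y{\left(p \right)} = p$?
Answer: $\frac{422500}{9} \approx 46944.0$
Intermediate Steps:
$G{\left(U,a \right)} = -3$
$o = 23$
$C{\left(L,d \right)} = - \frac{23}{3}$ ($C{\left(L,d \right)} = \left(- \frac{1}{3}\right) 23 = - \frac{23}{3}$)
$\left(C{\left(G{\left(y{\left(-2 \right)},2 \right)},16 \right)} - 209\right)^{2} = \left(- \frac{23}{3} - 209\right)^{2} = \left(- \frac{650}{3}\right)^{2} = \frac{422500}{9}$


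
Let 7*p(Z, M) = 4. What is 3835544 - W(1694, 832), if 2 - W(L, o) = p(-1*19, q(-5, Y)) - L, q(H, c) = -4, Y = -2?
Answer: 26836940/7 ≈ 3.8338e+6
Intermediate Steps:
p(Z, M) = 4/7 (p(Z, M) = (⅐)*4 = 4/7)
W(L, o) = 10/7 + L (W(L, o) = 2 - (4/7 - L) = 2 + (-4/7 + L) = 10/7 + L)
3835544 - W(1694, 832) = 3835544 - (10/7 + 1694) = 3835544 - 1*11868/7 = 3835544 - 11868/7 = 26836940/7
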